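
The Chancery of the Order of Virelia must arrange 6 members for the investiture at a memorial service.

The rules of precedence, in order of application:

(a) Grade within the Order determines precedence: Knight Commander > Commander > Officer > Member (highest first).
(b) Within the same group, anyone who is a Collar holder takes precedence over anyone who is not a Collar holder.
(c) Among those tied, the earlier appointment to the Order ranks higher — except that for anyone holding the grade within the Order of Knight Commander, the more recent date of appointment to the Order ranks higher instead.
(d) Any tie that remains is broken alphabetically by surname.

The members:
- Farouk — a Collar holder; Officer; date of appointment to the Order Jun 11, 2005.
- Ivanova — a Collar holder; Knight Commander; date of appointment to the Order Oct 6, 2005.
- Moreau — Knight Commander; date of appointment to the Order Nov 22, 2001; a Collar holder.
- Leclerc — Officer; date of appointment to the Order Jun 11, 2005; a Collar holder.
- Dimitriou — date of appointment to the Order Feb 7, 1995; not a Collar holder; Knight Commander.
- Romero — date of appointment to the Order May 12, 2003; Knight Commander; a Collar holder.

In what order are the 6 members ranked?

By grade within the Order: Ivanova, Romero, Moreau and Dimitriou (Knight Commander); then Farouk and Leclerc (Officer).
Among Ivanova, Romero, Moreau and Dimitriou, a Collar holder before not a Collar holder: Ivanova, Romero and Moreau (a Collar holder) before Dimitriou (not a Collar holder).
Among Ivanova, Romero and Moreau, by date of appointment to the Order (later first) (reversed rule for this group): Ivanova (Oct 6, 2005) before Romero (May 12, 2003) before Moreau (Nov 22, 2001).
Farouk and Leclerc are each a Collar holder, so the next rule applies.
Farouk and Leclerc both have date of appointment to the Order Jun 11, 2005, so the next rule applies.
Among Farouk and Leclerc, alphabetically by surname: Farouk before Leclerc.
Full order: Ivanova, Romero, Moreau, Dimitriou, Farouk, Leclerc.

Ivanova, Romero, Moreau, Dimitriou, Farouk, Leclerc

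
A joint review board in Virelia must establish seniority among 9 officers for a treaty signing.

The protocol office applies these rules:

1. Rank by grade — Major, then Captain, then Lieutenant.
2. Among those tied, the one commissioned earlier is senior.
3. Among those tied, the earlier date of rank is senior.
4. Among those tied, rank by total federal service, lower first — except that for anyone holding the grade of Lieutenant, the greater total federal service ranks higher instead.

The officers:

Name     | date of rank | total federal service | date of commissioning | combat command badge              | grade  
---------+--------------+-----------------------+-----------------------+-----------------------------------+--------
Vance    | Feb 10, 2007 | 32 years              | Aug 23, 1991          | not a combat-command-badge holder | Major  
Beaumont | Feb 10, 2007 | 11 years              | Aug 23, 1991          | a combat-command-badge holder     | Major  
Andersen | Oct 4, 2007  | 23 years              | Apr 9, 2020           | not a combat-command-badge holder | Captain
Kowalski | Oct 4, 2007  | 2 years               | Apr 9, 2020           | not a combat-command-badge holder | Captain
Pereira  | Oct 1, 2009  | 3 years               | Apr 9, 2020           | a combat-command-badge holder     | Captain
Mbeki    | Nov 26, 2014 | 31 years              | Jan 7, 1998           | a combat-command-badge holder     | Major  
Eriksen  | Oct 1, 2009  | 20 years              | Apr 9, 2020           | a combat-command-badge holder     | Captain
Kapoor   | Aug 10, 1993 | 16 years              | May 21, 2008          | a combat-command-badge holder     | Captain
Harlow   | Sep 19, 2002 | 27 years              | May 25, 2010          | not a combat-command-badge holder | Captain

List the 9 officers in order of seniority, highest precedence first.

Beaumont, Vance, Mbeki, Kapoor, Harlow, Kowalski, Andersen, Pereira, Eriksen

By grade: Beaumont, Vance and Mbeki (Major); then Kapoor, Harlow, Kowalski, Andersen, Pereira and Eriksen (Captain).
Among Beaumont, Vance and Mbeki, by date of commissioning (earlier first): Beaumont and Vance (Aug 23, 1991) before Mbeki (Jan 7, 1998).
Beaumont and Vance both have date of rank Feb 10, 2007, so the next rule applies.
Among Beaumont and Vance, by total federal service (lower first): Beaumont (11 years) before Vance (32 years).
Among Kapoor, Harlow, Kowalski, Andersen, Pereira and Eriksen, by date of commissioning (earlier first): Kapoor (May 21, 2008) before Harlow (May 25, 2010) before Kowalski, Andersen, Pereira and Eriksen (Apr 9, 2020).
Among Kowalski, Andersen, Pereira and Eriksen, by date of rank (earlier first): Kowalski and Andersen (Oct 4, 2007) before Pereira and Eriksen (Oct 1, 2009).
Among Kowalski and Andersen, by total federal service (lower first): Kowalski (2 years) before Andersen (23 years).
Among Pereira and Eriksen, by total federal service (lower first): Pereira (3 years) before Eriksen (20 years).
Full order: Beaumont, Vance, Mbeki, Kapoor, Harlow, Kowalski, Andersen, Pereira, Eriksen.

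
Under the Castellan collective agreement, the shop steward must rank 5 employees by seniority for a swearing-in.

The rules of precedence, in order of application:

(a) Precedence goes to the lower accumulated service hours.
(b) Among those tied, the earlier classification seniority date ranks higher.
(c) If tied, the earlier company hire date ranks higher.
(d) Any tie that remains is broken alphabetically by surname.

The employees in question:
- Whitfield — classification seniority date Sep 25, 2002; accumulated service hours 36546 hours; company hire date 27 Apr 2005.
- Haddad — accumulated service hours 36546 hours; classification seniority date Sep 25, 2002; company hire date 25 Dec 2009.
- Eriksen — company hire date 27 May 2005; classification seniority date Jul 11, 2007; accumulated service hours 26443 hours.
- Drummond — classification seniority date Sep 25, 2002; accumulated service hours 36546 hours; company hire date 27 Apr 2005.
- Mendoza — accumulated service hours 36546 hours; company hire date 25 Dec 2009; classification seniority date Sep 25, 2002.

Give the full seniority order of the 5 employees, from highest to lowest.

By accumulated service hours (lower first): Eriksen (26443 hours); then Drummond, Whitfield, Haddad and Mendoza (each 36546 hours).
Drummond, Whitfield, Haddad and Mendoza all have classification seniority date Sep 25, 2002, so the next rule applies.
Among Drummond, Whitfield, Haddad and Mendoza, by company hire date (earlier first): Drummond and Whitfield (27 Apr 2005) before Haddad and Mendoza (25 Dec 2009).
Among Drummond and Whitfield, alphabetically by surname: Drummond before Whitfield.
Among Haddad and Mendoza, alphabetically by surname: Haddad before Mendoza.
Full order: Eriksen, Drummond, Whitfield, Haddad, Mendoza.

Eriksen, Drummond, Whitfield, Haddad, Mendoza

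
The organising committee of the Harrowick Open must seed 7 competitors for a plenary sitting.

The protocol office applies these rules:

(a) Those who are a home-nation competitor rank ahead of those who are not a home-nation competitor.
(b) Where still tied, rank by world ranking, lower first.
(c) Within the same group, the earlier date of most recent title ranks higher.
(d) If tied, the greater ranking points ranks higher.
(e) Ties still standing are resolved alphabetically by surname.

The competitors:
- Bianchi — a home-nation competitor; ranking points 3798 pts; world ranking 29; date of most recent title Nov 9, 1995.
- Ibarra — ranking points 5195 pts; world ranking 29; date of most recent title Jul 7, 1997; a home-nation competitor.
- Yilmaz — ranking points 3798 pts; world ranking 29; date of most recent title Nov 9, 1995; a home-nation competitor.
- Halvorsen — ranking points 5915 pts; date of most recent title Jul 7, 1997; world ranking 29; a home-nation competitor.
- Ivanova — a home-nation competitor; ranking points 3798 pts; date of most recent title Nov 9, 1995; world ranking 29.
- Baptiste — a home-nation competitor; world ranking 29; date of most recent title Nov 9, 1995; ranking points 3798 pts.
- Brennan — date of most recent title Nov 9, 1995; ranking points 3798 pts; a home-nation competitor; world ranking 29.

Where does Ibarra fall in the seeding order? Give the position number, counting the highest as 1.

By the first rule: Baptiste, Bianchi, Brennan, Ivanova, Yilmaz, Halvorsen and Ibarra (each a home-nation competitor).
Baptiste, Bianchi, Brennan, Ivanova, Yilmaz, Halvorsen and Ibarra all have world ranking 29, so the next rule applies.
Among Baptiste, Bianchi, Brennan, Ivanova, Yilmaz, Halvorsen and Ibarra, by date of most recent title (earlier first): Baptiste, Bianchi, Brennan, Ivanova and Yilmaz (Nov 9, 1995) before Halvorsen and Ibarra (Jul 7, 1997).
Baptiste, Bianchi, Brennan, Ivanova and Yilmaz all have ranking points 3798 pts, so the next rule applies.
Among Baptiste, Bianchi, Brennan, Ivanova and Yilmaz, alphabetically by surname: Baptiste before Bianchi before Brennan before Ivanova before Yilmaz.
Among Halvorsen and Ibarra, by ranking points (higher first): Halvorsen (5915 pts) before Ibarra (5195 pts).
Order: Baptiste, Bianchi, Brennan, Ivanova, Yilmaz, Halvorsen, Ibarra. So position 7.

7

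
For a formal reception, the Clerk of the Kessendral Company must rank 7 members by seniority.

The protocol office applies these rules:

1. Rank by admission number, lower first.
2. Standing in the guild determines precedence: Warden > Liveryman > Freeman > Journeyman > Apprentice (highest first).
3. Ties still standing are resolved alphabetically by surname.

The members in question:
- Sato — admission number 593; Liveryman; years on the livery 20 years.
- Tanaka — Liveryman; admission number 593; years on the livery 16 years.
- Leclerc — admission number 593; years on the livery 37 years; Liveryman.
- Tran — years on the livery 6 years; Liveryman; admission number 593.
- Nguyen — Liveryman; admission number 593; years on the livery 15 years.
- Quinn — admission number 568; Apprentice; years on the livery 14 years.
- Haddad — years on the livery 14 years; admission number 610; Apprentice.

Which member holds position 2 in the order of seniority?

By admission number (lower first): Quinn (568); then Leclerc, Nguyen, Sato, Tanaka and Tran (each 593); then Haddad (610).
Leclerc, Nguyen, Sato, Tanaka and Tran are each Liveryman, so the next rule applies.
Among Leclerc, Nguyen, Sato, Tanaka and Tran, alphabetically by surname: Leclerc before Nguyen before Sato before Tanaka before Tran.
Order: Quinn, Leclerc, Nguyen, Sato, Tanaka, Tran, Haddad.

Leclerc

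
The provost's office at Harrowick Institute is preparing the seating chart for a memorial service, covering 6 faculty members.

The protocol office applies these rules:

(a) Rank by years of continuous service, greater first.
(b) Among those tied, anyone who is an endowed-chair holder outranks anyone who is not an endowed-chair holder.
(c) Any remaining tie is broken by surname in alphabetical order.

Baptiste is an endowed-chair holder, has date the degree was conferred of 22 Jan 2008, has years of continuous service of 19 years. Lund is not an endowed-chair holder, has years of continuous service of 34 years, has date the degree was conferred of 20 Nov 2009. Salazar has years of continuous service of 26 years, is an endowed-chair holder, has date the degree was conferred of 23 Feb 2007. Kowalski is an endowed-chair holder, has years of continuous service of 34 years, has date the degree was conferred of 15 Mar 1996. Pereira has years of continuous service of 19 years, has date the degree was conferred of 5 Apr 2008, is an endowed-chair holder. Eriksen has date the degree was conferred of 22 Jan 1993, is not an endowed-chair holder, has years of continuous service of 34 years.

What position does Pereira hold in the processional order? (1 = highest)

6

By years of continuous service (higher first): Kowalski, Eriksen and Lund (each 34 years); then Salazar (26 years); then Baptiste and Pereira (both 19 years).
Among Kowalski, Eriksen and Lund, an endowed-chair holder before not an endowed-chair holder: Kowalski (an endowed-chair holder) before Eriksen and Lund (not an endowed-chair holder).
Among Eriksen and Lund, alphabetically by surname: Eriksen before Lund.
Baptiste and Pereira are each an endowed-chair holder, so the next rule applies.
Among Baptiste and Pereira, alphabetically by surname: Baptiste before Pereira.
Order: Kowalski, Eriksen, Lund, Salazar, Baptiste, Pereira. So position 6.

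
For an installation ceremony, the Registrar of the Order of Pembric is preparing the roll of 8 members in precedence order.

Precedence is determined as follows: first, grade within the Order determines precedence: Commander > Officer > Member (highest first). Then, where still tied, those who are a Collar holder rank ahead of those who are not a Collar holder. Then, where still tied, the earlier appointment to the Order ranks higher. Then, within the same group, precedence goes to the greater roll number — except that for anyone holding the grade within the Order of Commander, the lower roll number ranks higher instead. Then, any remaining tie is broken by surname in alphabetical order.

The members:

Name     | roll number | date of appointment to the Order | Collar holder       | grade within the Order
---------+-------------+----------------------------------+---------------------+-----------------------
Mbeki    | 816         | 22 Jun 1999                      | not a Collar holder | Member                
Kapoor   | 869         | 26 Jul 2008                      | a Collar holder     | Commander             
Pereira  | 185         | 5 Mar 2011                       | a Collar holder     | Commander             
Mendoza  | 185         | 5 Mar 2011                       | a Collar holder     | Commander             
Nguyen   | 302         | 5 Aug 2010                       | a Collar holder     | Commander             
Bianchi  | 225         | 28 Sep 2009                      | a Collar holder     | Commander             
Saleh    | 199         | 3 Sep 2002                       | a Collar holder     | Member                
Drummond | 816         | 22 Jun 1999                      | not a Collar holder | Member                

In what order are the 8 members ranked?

By grade within the Order: Kapoor, Bianchi, Nguyen, Mendoza and Pereira (Commander); then Saleh, Drummond and Mbeki (Member).
Kapoor, Bianchi, Nguyen, Mendoza and Pereira are each a Collar holder, so the next rule applies.
Among Kapoor, Bianchi, Nguyen, Mendoza and Pereira, by date of appointment to the Order (earlier first): Kapoor (26 Jul 2008) before Bianchi (28 Sep 2009) before Nguyen (5 Aug 2010) before Mendoza and Pereira (5 Mar 2011).
Mendoza and Pereira both have roll number 185, so the next rule applies.
Among Mendoza and Pereira, alphabetically by surname: Mendoza before Pereira.
Among Saleh, Drummond and Mbeki, a Collar holder before not a Collar holder: Saleh (a Collar holder) before Drummond and Mbeki (not a Collar holder).
Drummond and Mbeki both have date of appointment to the Order 22 Jun 1999, so the next rule applies.
Drummond and Mbeki both have roll number 816, so the next rule applies.
Among Drummond and Mbeki, alphabetically by surname: Drummond before Mbeki.
Full order: Kapoor, Bianchi, Nguyen, Mendoza, Pereira, Saleh, Drummond, Mbeki.

Kapoor, Bianchi, Nguyen, Mendoza, Pereira, Saleh, Drummond, Mbeki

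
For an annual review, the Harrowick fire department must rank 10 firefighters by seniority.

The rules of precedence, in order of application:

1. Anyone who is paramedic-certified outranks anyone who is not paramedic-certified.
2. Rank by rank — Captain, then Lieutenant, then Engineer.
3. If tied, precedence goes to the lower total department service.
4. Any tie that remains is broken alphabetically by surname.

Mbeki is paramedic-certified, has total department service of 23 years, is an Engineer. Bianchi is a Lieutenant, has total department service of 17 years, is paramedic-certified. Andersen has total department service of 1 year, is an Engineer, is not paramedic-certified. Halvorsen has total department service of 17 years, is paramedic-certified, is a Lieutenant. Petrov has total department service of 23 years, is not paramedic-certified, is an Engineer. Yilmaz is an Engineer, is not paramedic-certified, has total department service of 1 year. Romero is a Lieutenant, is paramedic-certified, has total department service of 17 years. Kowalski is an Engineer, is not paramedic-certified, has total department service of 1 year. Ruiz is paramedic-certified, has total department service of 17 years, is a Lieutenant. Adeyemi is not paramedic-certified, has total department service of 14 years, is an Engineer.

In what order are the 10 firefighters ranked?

By the first rule: Bianchi, Halvorsen, Romero, Ruiz and Mbeki (each paramedic-certified); then Andersen, Kowalski, Yilmaz, Adeyemi and Petrov (each not paramedic-certified).
Among Bianchi, Halvorsen, Romero, Ruiz and Mbeki, by rank: Bianchi, Halvorsen, Romero and Ruiz (Lieutenant) before Mbeki (Engineer).
Bianchi, Halvorsen, Romero and Ruiz all have total department service 17 years, so the next rule applies.
Among Bianchi, Halvorsen, Romero and Ruiz, alphabetically by surname: Bianchi before Halvorsen before Romero before Ruiz.
Andersen, Kowalski, Yilmaz, Adeyemi and Petrov are each Engineer, so the next rule applies.
Among Andersen, Kowalski, Yilmaz, Adeyemi and Petrov, by total department service (lower first): Andersen, Kowalski and Yilmaz (1 year) before Adeyemi (14 years) before Petrov (23 years).
Among Andersen, Kowalski and Yilmaz, alphabetically by surname: Andersen before Kowalski before Yilmaz.
Full order: Bianchi, Halvorsen, Romero, Ruiz, Mbeki, Andersen, Kowalski, Yilmaz, Adeyemi, Petrov.

Bianchi, Halvorsen, Romero, Ruiz, Mbeki, Andersen, Kowalski, Yilmaz, Adeyemi, Petrov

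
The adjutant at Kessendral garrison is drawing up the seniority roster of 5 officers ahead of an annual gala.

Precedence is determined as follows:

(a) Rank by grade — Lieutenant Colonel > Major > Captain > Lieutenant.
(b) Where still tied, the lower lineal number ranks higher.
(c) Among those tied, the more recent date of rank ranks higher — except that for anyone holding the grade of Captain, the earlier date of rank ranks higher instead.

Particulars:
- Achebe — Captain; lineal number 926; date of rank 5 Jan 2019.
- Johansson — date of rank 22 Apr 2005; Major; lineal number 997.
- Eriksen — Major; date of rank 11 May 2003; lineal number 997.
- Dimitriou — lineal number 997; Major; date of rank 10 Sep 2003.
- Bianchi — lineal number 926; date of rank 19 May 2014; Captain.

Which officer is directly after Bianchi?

Achebe

By grade: Johansson, Dimitriou and Eriksen (Major); then Bianchi and Achebe (Captain).
Johansson, Dimitriou and Eriksen all have lineal number 997, so the next rule applies.
Among Johansson, Dimitriou and Eriksen, by date of rank (later first): Johansson (22 Apr 2005) before Dimitriou (10 Sep 2003) before Eriksen (11 May 2003).
Bianchi and Achebe both have lineal number 926, so the next rule applies.
Among Bianchi and Achebe, by date of rank (earlier first) (reversed rule for this group): Bianchi (19 May 2014) before Achebe (5 Jan 2019).
Order: Johansson, Dimitriou, Eriksen, Bianchi, Achebe.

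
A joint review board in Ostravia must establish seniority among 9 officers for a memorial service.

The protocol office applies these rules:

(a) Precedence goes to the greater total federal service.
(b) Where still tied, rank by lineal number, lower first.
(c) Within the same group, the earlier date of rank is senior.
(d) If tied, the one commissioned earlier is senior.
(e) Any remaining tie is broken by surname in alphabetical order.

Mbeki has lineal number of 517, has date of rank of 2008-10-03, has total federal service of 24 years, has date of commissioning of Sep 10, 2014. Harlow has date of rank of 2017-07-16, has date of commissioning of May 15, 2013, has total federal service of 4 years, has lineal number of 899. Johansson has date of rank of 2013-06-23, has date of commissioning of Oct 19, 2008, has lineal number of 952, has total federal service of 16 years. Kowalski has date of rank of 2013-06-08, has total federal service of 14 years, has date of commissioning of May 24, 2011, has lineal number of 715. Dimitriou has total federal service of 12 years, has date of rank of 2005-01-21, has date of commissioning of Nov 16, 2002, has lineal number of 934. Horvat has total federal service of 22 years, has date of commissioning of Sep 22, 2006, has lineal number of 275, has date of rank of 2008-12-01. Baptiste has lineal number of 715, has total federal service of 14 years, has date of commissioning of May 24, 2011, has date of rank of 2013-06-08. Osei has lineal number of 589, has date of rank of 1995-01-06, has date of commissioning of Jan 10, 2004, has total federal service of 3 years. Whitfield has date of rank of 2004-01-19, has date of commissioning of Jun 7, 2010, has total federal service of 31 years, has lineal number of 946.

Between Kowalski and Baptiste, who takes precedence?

Baptiste

By total federal service (higher first): Whitfield (31 years); then Mbeki (24 years); then Horvat (22 years); then Johansson (16 years); then Baptiste and Kowalski (both 14 years); then Dimitriou (12 years); then Harlow (4 years); then Osei (3 years).
Baptiste and Kowalski both have lineal number 715, so the next rule applies.
Baptiste and Kowalski both have date of rank 2013-06-08, so the next rule applies.
Baptiste and Kowalski both have date of commissioning May 24, 2011, so the next rule applies.
Among Baptiste and Kowalski, alphabetically by surname: Baptiste before Kowalski.
So Baptiste takes precedence.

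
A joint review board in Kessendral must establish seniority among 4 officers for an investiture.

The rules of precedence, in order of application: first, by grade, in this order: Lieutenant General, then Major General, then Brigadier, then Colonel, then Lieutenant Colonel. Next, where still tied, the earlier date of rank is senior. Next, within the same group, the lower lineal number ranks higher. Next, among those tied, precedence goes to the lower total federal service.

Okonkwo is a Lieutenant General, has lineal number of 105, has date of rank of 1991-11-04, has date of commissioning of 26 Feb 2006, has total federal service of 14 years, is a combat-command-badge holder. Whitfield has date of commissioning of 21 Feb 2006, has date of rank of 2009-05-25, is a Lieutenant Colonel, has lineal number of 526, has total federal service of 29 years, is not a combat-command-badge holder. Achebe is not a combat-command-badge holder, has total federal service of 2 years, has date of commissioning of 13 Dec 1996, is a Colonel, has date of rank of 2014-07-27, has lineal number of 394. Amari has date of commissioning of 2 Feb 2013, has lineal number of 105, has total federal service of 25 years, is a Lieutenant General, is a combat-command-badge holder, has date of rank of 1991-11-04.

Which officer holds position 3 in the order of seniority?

By grade: Okonkwo and Amari (Lieutenant General); then Achebe (Colonel); then Whitfield (Lieutenant Colonel).
Okonkwo and Amari both have date of rank 1991-11-04, so the next rule applies.
Okonkwo and Amari both have lineal number 105, so the next rule applies.
Among Okonkwo and Amari, by total federal service (lower first): Okonkwo (14 years) before Amari (25 years).
Order: Okonkwo, Amari, Achebe, Whitfield.

Achebe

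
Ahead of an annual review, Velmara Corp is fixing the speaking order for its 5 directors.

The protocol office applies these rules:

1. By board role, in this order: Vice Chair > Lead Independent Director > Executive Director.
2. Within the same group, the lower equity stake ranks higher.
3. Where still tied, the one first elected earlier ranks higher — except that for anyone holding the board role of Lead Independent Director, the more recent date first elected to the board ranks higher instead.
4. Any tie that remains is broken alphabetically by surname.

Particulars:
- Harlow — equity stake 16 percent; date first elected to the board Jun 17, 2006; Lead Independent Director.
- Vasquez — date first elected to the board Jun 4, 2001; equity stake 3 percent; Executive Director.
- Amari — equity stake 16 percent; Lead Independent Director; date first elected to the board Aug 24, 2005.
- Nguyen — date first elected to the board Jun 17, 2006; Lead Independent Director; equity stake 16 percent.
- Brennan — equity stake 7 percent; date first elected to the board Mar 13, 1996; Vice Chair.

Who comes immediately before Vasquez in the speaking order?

Amari

By board role: Brennan (Vice Chair); then Harlow, Nguyen and Amari (Lead Independent Director); then Vasquez (Executive Director).
Harlow, Nguyen and Amari all have equity stake 16 percent, so the next rule applies.
Among Harlow, Nguyen and Amari, by date first elected to the board (later first) (reversed rule for this group): Harlow and Nguyen (Jun 17, 2006) before Amari (Aug 24, 2005).
Among Harlow and Nguyen, alphabetically by surname: Harlow before Nguyen.
Order: Brennan, Harlow, Nguyen, Amari, Vasquez.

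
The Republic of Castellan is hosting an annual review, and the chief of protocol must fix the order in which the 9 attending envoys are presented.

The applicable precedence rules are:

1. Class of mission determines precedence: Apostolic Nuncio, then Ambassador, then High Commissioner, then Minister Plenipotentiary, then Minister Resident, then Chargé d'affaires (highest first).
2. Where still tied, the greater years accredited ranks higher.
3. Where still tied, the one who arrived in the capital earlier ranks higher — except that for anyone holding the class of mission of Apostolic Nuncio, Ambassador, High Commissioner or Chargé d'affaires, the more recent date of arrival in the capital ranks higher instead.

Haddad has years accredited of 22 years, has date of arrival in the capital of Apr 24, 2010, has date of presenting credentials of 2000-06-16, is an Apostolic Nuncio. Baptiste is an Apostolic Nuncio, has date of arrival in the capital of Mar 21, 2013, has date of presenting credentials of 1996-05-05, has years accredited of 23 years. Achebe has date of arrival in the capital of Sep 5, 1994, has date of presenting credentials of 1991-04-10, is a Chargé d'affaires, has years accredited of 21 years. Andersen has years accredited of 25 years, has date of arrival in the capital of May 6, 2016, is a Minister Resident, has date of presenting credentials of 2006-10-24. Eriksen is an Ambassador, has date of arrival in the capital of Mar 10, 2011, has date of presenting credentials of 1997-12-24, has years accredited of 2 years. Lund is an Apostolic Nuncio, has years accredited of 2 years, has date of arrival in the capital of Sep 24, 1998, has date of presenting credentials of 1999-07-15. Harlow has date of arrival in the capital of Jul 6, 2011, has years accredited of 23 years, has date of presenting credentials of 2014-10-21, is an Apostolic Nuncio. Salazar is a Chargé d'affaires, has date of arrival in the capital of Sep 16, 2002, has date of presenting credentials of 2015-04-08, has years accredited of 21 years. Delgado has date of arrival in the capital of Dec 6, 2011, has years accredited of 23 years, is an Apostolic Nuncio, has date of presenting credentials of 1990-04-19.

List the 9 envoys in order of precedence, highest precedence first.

Baptiste, Delgado, Harlow, Haddad, Lund, Eriksen, Andersen, Salazar, Achebe

By class of mission: Baptiste, Delgado, Harlow, Haddad and Lund (Apostolic Nuncio); then Eriksen (Ambassador); then Andersen (Minister Resident); then Salazar and Achebe (Chargé d'affaires).
Among Baptiste, Delgado, Harlow, Haddad and Lund, by years accredited (higher first): Baptiste, Delgado and Harlow (23 years) before Haddad (22 years) before Lund (2 years).
Among Baptiste, Delgado and Harlow, by date of arrival in the capital (later first) (reversed rule for this group): Baptiste (Mar 21, 2013) before Delgado (Dec 6, 2011) before Harlow (Jul 6, 2011).
Salazar and Achebe both have years accredited 21 years, so the next rule applies.
Among Salazar and Achebe, by date of arrival in the capital (later first) (reversed rule for this group): Salazar (Sep 16, 2002) before Achebe (Sep 5, 1994).
Full order: Baptiste, Delgado, Harlow, Haddad, Lund, Eriksen, Andersen, Salazar, Achebe.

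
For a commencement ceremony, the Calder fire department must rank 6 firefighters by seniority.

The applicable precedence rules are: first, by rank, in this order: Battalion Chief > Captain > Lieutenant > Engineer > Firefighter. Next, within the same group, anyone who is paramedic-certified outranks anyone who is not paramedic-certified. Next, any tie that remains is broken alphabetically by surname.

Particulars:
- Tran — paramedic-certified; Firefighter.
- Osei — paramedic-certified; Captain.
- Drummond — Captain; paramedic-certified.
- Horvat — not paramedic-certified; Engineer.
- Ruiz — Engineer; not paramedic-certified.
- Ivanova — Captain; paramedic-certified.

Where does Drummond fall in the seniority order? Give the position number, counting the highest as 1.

By rank: Drummond, Ivanova and Osei (Captain); then Horvat and Ruiz (Engineer); then Tran (Firefighter).
Drummond, Ivanova and Osei are each paramedic-certified, so the next rule applies.
Among Drummond, Ivanova and Osei, alphabetically by surname: Drummond before Ivanova before Osei.
Horvat and Ruiz are each not paramedic-certified, so the next rule applies.
Among Horvat and Ruiz, alphabetically by surname: Horvat before Ruiz.
Order: Drummond, Ivanova, Osei, Horvat, Ruiz, Tran. So position 1.

1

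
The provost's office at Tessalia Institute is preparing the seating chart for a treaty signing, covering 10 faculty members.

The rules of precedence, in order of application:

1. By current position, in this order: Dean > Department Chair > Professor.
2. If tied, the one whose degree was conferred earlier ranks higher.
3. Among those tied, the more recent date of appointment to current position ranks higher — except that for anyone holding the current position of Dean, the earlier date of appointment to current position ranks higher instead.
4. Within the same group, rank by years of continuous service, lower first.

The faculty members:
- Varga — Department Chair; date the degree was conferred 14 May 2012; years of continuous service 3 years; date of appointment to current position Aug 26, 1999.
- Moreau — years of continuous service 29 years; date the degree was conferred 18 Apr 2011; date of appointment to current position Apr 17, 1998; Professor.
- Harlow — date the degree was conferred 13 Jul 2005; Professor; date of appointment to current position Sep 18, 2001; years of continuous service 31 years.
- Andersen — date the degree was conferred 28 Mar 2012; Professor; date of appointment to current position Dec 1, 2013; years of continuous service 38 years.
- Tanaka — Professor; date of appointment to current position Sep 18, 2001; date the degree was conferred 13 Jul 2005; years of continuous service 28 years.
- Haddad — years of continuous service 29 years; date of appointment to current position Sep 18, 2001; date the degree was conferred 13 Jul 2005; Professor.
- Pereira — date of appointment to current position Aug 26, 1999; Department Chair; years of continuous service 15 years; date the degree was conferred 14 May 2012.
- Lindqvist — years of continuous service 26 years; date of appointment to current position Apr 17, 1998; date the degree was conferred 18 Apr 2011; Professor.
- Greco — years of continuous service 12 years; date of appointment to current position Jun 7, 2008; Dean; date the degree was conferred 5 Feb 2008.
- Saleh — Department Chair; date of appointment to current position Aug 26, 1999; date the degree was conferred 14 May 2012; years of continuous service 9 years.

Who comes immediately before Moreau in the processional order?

Lindqvist

By current position: Greco (Dean); then Varga, Saleh and Pereira (Department Chair); then Tanaka, Haddad, Harlow, Lindqvist, Moreau and Andersen (Professor).
Varga, Saleh and Pereira all have date the degree was conferred 14 May 2012, so the next rule applies.
Varga, Saleh and Pereira all have date of appointment to current position Aug 26, 1999, so the next rule applies.
Among Varga, Saleh and Pereira, by years of continuous service (lower first): Varga (3 years) before Saleh (9 years) before Pereira (15 years).
Among Tanaka, Haddad, Harlow, Lindqvist, Moreau and Andersen, by date the degree was conferred (earlier first): Tanaka, Haddad and Harlow (13 Jul 2005) before Lindqvist and Moreau (18 Apr 2011) before Andersen (28 Mar 2012).
Tanaka, Haddad and Harlow all have date of appointment to current position Sep 18, 2001, so the next rule applies.
Among Tanaka, Haddad and Harlow, by years of continuous service (lower first): Tanaka (28 years) before Haddad (29 years) before Harlow (31 years).
Lindqvist and Moreau both have date of appointment to current position Apr 17, 1998, so the next rule applies.
Among Lindqvist and Moreau, by years of continuous service (lower first): Lindqvist (26 years) before Moreau (29 years).
Order: Greco, Varga, Saleh, Pereira, Tanaka, Haddad, Harlow, Lindqvist, Moreau, Andersen.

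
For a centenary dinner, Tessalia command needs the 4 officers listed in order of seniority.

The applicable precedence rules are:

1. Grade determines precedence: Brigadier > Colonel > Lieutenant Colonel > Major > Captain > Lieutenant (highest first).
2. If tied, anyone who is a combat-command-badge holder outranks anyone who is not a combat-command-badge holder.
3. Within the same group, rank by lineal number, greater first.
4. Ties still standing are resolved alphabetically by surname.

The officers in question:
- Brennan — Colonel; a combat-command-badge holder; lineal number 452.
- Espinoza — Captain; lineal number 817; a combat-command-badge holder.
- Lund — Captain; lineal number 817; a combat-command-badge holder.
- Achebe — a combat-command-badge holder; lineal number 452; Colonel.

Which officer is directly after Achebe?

By grade: Achebe and Brennan (Colonel); then Espinoza and Lund (Captain).
Achebe and Brennan are each a combat-command-badge holder, so the next rule applies.
Achebe and Brennan both have lineal number 452, so the next rule applies.
Among Achebe and Brennan, alphabetically by surname: Achebe before Brennan.
Espinoza and Lund are each a combat-command-badge holder, so the next rule applies.
Espinoza and Lund both have lineal number 817, so the next rule applies.
Among Espinoza and Lund, alphabetically by surname: Espinoza before Lund.
Order: Achebe, Brennan, Espinoza, Lund.

Brennan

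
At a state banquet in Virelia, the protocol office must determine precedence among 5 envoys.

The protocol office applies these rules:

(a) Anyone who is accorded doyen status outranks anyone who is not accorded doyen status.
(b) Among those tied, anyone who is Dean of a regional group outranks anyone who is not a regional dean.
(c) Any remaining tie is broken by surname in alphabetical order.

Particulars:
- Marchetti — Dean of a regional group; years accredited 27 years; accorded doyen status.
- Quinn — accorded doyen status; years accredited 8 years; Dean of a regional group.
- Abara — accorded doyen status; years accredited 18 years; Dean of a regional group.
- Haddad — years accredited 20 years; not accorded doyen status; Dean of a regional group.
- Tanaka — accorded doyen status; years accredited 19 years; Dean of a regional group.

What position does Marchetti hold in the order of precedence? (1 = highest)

2

By the first rule: Abara, Marchetti, Quinn and Tanaka (each accorded doyen status); then Haddad (not accorded doyen status).
Abara, Marchetti, Quinn and Tanaka are each Dean of a regional group, so the next rule applies.
Among Abara, Marchetti, Quinn and Tanaka, alphabetically by surname: Abara before Marchetti before Quinn before Tanaka.
Order: Abara, Marchetti, Quinn, Tanaka, Haddad. So position 2.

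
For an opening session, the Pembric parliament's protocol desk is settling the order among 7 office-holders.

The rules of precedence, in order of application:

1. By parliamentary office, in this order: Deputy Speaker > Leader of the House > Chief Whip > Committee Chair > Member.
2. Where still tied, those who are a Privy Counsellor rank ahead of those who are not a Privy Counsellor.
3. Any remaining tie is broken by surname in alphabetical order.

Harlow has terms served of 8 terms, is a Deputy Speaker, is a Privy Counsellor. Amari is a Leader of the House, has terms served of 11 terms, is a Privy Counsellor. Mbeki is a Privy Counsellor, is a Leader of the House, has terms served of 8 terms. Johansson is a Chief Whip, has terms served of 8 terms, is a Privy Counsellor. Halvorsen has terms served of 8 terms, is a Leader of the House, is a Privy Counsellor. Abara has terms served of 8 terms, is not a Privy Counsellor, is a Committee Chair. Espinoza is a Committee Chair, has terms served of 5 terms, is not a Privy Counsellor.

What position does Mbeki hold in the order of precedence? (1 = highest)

4

By parliamentary office: Harlow (Deputy Speaker); then Amari, Halvorsen and Mbeki (Leader of the House); then Johansson (Chief Whip); then Abara and Espinoza (Committee Chair).
Amari, Halvorsen and Mbeki are each a Privy Counsellor, so the next rule applies.
Among Amari, Halvorsen and Mbeki, alphabetically by surname: Amari before Halvorsen before Mbeki.
Abara and Espinoza are each not a Privy Counsellor, so the next rule applies.
Among Abara and Espinoza, alphabetically by surname: Abara before Espinoza.
Order: Harlow, Amari, Halvorsen, Mbeki, Johansson, Abara, Espinoza. So position 4.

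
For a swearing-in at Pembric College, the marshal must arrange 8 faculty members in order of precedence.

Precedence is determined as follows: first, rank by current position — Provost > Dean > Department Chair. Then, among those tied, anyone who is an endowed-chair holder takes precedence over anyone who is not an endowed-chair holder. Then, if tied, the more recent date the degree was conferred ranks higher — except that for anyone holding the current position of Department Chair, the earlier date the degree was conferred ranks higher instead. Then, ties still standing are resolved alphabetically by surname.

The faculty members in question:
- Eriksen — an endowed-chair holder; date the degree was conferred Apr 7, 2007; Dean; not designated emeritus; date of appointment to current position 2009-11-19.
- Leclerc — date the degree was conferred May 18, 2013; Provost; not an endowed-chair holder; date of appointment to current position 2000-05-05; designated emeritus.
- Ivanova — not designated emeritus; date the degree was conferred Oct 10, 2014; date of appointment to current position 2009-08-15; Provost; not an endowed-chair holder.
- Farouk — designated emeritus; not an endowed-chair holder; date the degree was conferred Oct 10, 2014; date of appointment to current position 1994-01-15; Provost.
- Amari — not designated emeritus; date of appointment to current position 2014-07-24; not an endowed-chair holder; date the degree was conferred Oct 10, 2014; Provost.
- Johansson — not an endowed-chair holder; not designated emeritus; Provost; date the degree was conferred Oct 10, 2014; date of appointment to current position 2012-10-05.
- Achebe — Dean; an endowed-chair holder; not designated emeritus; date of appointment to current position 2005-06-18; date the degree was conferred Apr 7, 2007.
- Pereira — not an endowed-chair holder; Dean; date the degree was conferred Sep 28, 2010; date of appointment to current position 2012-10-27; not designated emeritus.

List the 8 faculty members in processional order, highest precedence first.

Amari, Farouk, Ivanova, Johansson, Leclerc, Achebe, Eriksen, Pereira

By current position: Amari, Farouk, Ivanova, Johansson and Leclerc (Provost); then Achebe, Eriksen and Pereira (Dean).
Amari, Farouk, Ivanova, Johansson and Leclerc are each not an endowed-chair holder, so the next rule applies.
Among Amari, Farouk, Ivanova, Johansson and Leclerc, by date the degree was conferred (later first): Amari, Farouk, Ivanova and Johansson (Oct 10, 2014) before Leclerc (May 18, 2013).
Among Amari, Farouk, Ivanova and Johansson, alphabetically by surname: Amari before Farouk before Ivanova before Johansson.
Among Achebe, Eriksen and Pereira, an endowed-chair holder before not an endowed-chair holder: Achebe and Eriksen (an endowed-chair holder) before Pereira (not an endowed-chair holder).
Achebe and Eriksen both have date the degree was conferred Apr 7, 2007, so the next rule applies.
Among Achebe and Eriksen, alphabetically by surname: Achebe before Eriksen.
Full order: Amari, Farouk, Ivanova, Johansson, Leclerc, Achebe, Eriksen, Pereira.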